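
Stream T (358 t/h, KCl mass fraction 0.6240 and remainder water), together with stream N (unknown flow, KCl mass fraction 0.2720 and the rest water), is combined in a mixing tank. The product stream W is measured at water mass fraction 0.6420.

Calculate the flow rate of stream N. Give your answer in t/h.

Let N be the unknown flow. Total out = 358 + N.
water balance: 134.61 + 0.728·N = 0.642·(358 + N)
(0.728 − 0.642)·N = 0.642×358 − 134.61 = 95.228
N = 95.228 / 0.086 = 1107.3 t/h

1107 t/h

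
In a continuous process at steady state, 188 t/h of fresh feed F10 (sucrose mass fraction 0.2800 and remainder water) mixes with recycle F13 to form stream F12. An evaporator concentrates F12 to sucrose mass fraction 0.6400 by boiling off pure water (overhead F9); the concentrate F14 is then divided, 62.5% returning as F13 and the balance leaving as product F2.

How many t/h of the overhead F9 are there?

Overall sucrose balance (none leaves overhead): sucrose in fresh feed = sucrose in product, i.e. 188×0.280 = (1−0.625)·F14·0.640.
F14 = 52.64/(0.640×0.375) = 219.33 t/h.
Recycle F13 = 0.625×219.33 = 137.08 t/h.
Combined feed F12 = 188 + 137.08 = 325.08 t/h.
Overhead F9 = F12 − F14 = 325.08 − 219.33 = 105.75 t/h.

105.8 t/h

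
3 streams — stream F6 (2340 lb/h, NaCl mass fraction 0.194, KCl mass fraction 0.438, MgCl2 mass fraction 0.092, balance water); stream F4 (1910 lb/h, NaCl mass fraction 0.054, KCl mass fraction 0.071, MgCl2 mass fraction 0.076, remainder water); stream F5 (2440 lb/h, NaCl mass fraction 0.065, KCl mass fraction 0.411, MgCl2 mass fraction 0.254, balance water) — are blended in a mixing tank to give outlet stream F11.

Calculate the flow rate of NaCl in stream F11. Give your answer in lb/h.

NaCl out = NaCl in = 2340×0.194 + 1910×0.054 + 2440×0.065 = 715.7 lb/h.

715.7 lb/h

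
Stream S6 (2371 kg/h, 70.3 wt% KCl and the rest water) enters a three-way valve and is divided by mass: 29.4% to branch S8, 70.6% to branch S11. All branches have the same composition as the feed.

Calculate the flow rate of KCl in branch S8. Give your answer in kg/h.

Branch S8 total = 0.294×2371 = 697.07 kg/h.
KCl in S8 = 0.703×697.07 = 490.04 kg/h.

490 kg/h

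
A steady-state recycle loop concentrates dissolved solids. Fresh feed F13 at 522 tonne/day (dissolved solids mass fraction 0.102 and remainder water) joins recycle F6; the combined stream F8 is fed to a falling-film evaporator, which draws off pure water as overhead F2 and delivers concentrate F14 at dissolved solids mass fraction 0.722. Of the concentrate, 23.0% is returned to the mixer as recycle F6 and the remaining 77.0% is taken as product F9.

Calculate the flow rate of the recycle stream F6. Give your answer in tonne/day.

Overall dissolved solids balance (none leaves overhead): dissolved solids in fresh feed = dissolved solids in product, i.e. 522×0.102 = (1−0.230)·F14·0.722.
F14 = 53.244/(0.722×0.770) = 95.773 tonne/day.
Recycle F6 = 0.230×95.773 = 22.028 tonne/day.

22.03 tonne/day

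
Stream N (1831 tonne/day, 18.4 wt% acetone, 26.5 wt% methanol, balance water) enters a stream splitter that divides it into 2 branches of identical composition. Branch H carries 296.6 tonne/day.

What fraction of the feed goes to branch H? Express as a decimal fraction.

Fraction to H = 296.6/1831 = 0.1620.

0.162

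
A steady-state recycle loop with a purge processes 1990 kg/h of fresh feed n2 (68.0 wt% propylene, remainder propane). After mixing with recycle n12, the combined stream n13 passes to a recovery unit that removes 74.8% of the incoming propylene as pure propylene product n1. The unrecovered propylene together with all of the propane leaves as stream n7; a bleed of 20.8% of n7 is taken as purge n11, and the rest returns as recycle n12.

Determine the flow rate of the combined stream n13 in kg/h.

propane enters only via n2 and leaves only via the purge: 1990×0.320 = 0.208×(propane in n7), and the recovery unit passes all propane, so propane in n13 = propane in n7 = 3061.5 kg/h.
propylene in n13: m_A = 1990×0.680 + (1−0.208)·(1−0.748)·m_A, so m_A = 1353.2/0.8004 = 1690.6 kg/h.
n13 = 1690.6 + 3061.5 = 4752.2 kg/h.

4752 kg/h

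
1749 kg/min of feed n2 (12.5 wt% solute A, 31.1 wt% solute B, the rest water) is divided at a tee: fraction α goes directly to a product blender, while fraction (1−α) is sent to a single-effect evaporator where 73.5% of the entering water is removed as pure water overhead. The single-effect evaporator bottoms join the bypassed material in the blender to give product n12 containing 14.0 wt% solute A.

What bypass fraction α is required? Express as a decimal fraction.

All 1749×0.125 = 218.62 kg/min of solute A reaches n12, so n12 = 218.62/0.140 = 1561.6 kg/min and vapour = 187.39 kg/min.
The evaporator receives (1−α)·1749 of feed at 0.564 water and removes 0.735 of that water:
0.735×0.564×(1−α)×1749 = 187.39
(1−α) = 187.39/725.03 = 0.2585;  α = 0.7415.

0.742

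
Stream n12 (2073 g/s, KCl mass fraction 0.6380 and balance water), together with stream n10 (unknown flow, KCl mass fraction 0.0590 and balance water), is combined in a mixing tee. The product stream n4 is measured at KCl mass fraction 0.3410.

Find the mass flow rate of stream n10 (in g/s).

2183 g/s

Let n10 be the unknown flow. Total out = 2073 + n10.
KCl balance: 1322.6 + 0.059·n10 = 0.341·(2073 + n10)
(0.059 − 0.341)·n10 = 0.341×2073 − 1322.6 = -615.68
n10 = -615.68 / -0.282 = 2183.3 g/s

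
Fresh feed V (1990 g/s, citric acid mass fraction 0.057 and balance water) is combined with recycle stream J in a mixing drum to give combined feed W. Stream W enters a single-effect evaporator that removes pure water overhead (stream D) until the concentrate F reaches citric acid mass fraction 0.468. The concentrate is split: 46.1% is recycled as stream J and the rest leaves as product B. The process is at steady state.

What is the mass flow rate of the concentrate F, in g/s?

449.7 g/s

Overall citric acid balance (none leaves overhead): citric acid in fresh feed = citric acid in product, i.e. 1990×0.057 = (1−0.461)·F·0.468.
F = 113.43/(0.468×0.539) = 449.67 g/s.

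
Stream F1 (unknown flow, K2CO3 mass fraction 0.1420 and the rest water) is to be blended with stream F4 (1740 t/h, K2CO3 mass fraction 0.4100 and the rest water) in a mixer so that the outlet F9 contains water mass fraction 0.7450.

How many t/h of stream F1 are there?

2387 t/h

Let F1 be the unknown flow. Total out = 1740 + F1.
water balance: 1026.6 + 0.858·F1 = 0.745·(1740 + F1)
(0.858 − 0.745)·F1 = 0.745×1740 − 1026.6 = 269.7
F1 = 269.7 / 0.113 = 2386.7 t/h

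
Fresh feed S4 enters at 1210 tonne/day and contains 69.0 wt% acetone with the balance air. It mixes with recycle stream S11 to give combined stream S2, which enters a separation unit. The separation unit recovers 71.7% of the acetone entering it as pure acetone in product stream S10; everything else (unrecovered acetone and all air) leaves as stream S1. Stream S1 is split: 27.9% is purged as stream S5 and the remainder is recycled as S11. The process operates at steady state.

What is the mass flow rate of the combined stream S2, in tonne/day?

air enters only via S4 and leaves only via the purge: 1210×0.310 = 0.279×(air in S1), and the separation unit passes all air, so air in S2 = air in S1 = 1344.4 tonne/day.
acetone in S2: m_A = 1210×0.690 + (1−0.279)·(1−0.717)·m_A, so m_A = 834.9/0.7960 = 1048.9 tonne/day.
S2 = 1048.9 + 1344.4 = 2393.4 tonne/day.

2393 tonne/day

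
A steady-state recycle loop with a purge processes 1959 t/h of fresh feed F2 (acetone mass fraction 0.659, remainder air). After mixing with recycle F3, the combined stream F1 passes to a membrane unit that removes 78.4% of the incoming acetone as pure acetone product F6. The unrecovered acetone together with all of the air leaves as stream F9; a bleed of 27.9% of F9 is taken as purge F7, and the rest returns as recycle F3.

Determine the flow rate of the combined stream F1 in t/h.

3923 t/h

air enters only via F2 and leaves only via the purge: 1959×0.341 = 0.279×(air in F9), and the membrane unit passes all air, so air in F1 = air in F9 = 2394.3 t/h.
acetone in F1: m_A = 1959×0.659 + (1−0.279)·(1−0.784)·m_A, so m_A = 1291/0.8443 = 1529.1 t/h.
F1 = 1529.1 + 2394.3 = 3923.5 t/h.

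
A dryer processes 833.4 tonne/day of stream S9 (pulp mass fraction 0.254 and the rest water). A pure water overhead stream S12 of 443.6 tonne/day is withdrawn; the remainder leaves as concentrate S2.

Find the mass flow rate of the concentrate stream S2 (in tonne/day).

Concentrate = 833.4 − 443.6 = 389.8 tonne/day.

389.8 tonne/day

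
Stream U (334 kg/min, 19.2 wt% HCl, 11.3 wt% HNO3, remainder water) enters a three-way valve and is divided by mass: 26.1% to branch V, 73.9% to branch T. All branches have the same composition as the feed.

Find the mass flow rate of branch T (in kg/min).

Branch T flow = 0.739×334 = 246.83 kg/min.

246.8 kg/min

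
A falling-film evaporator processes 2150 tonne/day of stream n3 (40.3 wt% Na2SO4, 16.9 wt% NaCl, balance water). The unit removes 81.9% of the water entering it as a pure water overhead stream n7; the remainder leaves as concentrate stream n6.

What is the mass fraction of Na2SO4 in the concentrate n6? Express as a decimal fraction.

0.6205

Na2SO4 is not removed: 2150×0.403 = 866.45 tonne/day of Na2SO4 enters n6.
water entering = 2150×0.428 = 920.2 tonne/day; overhead removed = 0.819×920.2 = 753.64 tonne/day.
Concentrate = 2150 − 753.64 = 1396.4 tonne/day.
Mass fraction = 866.45/1396.4 = 0.6205.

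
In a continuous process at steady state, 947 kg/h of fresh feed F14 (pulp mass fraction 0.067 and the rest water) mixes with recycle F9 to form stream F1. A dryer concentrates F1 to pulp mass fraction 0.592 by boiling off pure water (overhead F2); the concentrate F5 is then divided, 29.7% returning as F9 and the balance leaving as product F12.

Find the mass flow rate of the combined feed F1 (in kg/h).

Overall pulp balance (none leaves overhead): pulp in fresh feed = pulp in product, i.e. 947×0.067 = (1−0.297)·F5·0.592.
F5 = 63.449/(0.592×0.703) = 152.46 kg/h.
Recycle F9 = 0.297×152.46 = 45.28 kg/h.
Combined feed F1 = 947 + 45.28 = 992.28 kg/h.

992.3 kg/h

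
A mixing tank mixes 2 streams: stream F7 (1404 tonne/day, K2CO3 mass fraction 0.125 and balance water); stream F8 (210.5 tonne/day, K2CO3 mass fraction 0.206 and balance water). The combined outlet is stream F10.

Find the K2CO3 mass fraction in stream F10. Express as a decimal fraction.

Total flow out = 1404 + 210.5 = 1614.5 tonne/day.
K2CO3 in = 1404×0.125 + 210.5×0.206 = 218.86 tonne/day.
K2CO3 mass fraction in F10 = 218.86/1614.5 = 0.136.

0.136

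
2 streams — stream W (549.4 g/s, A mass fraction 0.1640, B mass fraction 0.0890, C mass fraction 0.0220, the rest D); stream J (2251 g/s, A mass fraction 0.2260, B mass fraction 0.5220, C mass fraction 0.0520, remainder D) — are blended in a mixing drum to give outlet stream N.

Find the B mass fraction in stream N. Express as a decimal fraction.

0.4371

Total flow out = 549.4 + 2251 = 2800.4 g/s.
B in = 549.4×0.089 + 2251×0.522 = 1223.9 g/s.
B mass fraction in N = 1223.9/2800.4 = 0.4371.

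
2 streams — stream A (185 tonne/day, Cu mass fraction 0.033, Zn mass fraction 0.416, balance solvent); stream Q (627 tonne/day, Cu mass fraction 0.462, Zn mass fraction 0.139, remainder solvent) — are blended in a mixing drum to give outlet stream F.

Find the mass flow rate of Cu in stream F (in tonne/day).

Cu out = Cu in = 185×0.033 + 627×0.462 = 295.78 tonne/day.

295.8 tonne/day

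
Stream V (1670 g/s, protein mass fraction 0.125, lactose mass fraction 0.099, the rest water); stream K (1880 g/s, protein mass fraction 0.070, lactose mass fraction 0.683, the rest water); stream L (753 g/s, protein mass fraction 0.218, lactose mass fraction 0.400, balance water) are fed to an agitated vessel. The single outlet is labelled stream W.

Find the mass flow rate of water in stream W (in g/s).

water out = water in = 1670×0.776 + 1880×0.247 + 753×0.382 = 2047.9 g/s.

2048 g/s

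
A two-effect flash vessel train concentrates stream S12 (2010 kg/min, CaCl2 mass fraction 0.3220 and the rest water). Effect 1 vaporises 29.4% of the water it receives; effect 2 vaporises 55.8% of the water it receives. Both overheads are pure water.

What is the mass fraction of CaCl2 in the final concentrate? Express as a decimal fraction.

water in feed = 2010×0.678 = 1362.8 kg/min.
After stage 1: water left = (1−0.294)×1362.8 = 962.12; stream total = 1609.3 kg/min.
After stage 2: water left = (1−0.558)×962.12 = 425.26; final concentrate = 1072.5 kg/min.
CaCl2 fraction = 647.22/1072.5 = 0.6035.

0.6035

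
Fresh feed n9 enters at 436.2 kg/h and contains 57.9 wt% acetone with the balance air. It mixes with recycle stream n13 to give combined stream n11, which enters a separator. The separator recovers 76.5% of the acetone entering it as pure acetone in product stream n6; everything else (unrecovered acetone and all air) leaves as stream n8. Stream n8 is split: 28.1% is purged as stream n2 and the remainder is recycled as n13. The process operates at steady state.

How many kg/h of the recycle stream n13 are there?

air enters only via n9 and leaves only via the purge: 436.2×0.421 = 0.281×(air in n8), and the separator passes all air, so air in n11 = air in n8 = 653.52 kg/h.
acetone in n11: m_A = 436.2×0.579 + (1−0.281)·(1−0.765)·m_A, so m_A = 252.56/0.8310 = 303.91 kg/h.
n8 = (1−0.765)×303.91 + 653.52 = 724.94 kg/h.
Recycle n13 = (1−0.281)×724.94 = 521.23 kg/h.

521.2 kg/h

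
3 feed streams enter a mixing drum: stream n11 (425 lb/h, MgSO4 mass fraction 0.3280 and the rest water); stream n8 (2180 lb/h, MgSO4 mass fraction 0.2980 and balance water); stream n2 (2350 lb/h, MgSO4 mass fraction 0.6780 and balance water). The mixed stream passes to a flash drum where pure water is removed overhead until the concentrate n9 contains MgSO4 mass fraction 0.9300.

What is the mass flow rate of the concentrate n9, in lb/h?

MgSO4 entering = 425×0.328 + 2180×0.298 + 2350×0.678 = 2382.3 lb/h.
All MgSO4 reports to n9, so n9 = 2382.3/0.930 = 2561.7 lb/h.

2562 lb/h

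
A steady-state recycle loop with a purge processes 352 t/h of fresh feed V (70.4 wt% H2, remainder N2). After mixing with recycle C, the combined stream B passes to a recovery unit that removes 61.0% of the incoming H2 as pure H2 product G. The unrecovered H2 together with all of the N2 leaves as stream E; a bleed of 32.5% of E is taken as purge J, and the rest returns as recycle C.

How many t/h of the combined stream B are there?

656.9 t/h

N2 enters only via V and leaves only via the purge: 352×0.296 = 0.325×(N2 in E), and the recovery unit passes all N2, so N2 in B = N2 in E = 320.59 t/h.
H2 in B: m_A = 352×0.704 + (1−0.325)·(1−0.610)·m_A, so m_A = 247.81/0.7368 = 336.35 t/h.
B = 336.35 + 320.59 = 656.94 t/h.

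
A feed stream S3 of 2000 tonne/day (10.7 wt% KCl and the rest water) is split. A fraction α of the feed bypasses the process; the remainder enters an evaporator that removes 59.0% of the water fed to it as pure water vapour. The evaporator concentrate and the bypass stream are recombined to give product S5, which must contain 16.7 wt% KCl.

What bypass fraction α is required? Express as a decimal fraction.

All 2000×0.107 = 214 tonne/day of KCl reaches S5, so S5 = 214/0.167 = 1281.4 tonne/day and vapour = 718.56 tonne/day.
The evaporator receives (1−α)·2000 of feed at 0.893 water and removes 0.590 of that water:
0.590×0.893×(1−α)×2000 = 718.56
(1−α) = 718.56/1053.7 = 0.6819;  α = 0.3181.

0.318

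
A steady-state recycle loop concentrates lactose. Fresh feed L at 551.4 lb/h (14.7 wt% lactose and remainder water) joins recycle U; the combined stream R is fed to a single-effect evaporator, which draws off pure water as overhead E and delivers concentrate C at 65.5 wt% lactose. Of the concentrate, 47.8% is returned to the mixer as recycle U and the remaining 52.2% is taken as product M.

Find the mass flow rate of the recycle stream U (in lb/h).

Overall lactose balance (none leaves overhead): lactose in fresh feed = lactose in product, i.e. 551.4×0.147 = (1−0.478)·C·0.655.
C = 81.056/(0.655×0.522) = 237.07 lb/h.
Recycle U = 0.478×237.07 = 113.32 lb/h.

113.3 lb/h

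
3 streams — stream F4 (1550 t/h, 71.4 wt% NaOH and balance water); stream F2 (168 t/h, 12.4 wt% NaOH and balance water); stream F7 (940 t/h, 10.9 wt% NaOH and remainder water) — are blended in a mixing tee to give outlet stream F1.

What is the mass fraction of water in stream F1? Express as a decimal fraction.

Total flow out = 1550 + 168 + 940 = 2658 t/h.
water in = 1550×0.286 + 168×0.876 + 940×0.891 = 1428 t/h.
water mass fraction in F1 = 1428/2658 = 0.537.

0.537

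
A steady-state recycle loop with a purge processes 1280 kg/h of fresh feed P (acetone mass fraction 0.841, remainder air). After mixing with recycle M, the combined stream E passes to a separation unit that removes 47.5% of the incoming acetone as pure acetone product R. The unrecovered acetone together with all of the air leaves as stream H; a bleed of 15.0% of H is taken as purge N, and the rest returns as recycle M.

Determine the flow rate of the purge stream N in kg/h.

356.6 kg/h

air enters only via P and leaves only via the purge: 1280×0.159 = 0.150×(air in H), and the separation unit passes all air, so air in E = air in H = 1356.8 kg/h.
acetone in E: m_A = 1280×0.841 + (1−0.150)·(1−0.475)·m_A, so m_A = 1076.5/0.5537 = 1944 kg/h.
H = (1−0.475)×1944 + 1356.8 = 2377.4 kg/h.
Purge N = 0.150×2377.4 = 356.61 kg/h.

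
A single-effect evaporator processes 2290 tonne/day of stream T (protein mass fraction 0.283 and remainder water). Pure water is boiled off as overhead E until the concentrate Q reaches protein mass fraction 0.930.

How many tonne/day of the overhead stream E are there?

1593 tonne/day

protein is conserved: 2290×0.283 = 648.07 tonne/day all reports to the concentrate.
Concentrate = 648.07/(target fraction) = 696.85 tonne/day.
Overhead = 2290 − 696.85 = 1593.2 tonne/day.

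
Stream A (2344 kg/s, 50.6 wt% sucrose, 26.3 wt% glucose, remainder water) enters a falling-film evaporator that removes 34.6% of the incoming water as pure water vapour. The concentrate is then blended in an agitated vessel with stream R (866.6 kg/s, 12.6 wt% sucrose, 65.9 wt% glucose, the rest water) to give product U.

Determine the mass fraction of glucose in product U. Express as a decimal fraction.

Vapour removed = 0.346×0.231×2344 = 187.35 kg/s; concentrate = 2156.7 kg/s.
glucose reaching the mixer = 616.47 (from concentrate) + 866.6×0.659 = 1187.6 kg/s.
Product flow = 2156.7 + 866.6 = 3023.3 kg/s; glucose fraction = 0.3928.

0.3928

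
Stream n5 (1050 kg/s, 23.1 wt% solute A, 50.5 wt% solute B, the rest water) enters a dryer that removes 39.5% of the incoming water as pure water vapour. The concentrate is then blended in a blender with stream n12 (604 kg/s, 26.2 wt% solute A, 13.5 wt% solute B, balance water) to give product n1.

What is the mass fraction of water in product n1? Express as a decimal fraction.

Vapour removed = 0.395×0.264×1050 = 109.49 kg/s; concentrate = 940.51 kg/s.
water reaching the mixer = 167.71 (from concentrate) + 604×0.603 = 531.92 kg/s.
Product flow = 940.51 + 604 = 1544.5 kg/s; water fraction = 0.344.

0.344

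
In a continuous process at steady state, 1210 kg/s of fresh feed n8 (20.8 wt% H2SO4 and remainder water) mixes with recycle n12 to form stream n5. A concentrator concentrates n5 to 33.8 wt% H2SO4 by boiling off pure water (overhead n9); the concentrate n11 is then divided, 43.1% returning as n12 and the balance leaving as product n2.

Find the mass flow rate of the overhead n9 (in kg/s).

465.4 kg/s

Overall H2SO4 balance (none leaves overhead): H2SO4 in fresh feed = H2SO4 in product, i.e. 1210×0.208 = (1−0.431)·n11·0.338.
n11 = 251.68/(0.338×0.569) = 1308.6 kg/s.
Recycle n12 = 0.431×1308.6 = 564.02 kg/s.
Combined feed n5 = 1210 + 564.02 = 1774 kg/s.
Overhead n9 = n5 − n11 = 1774 − 1308.6 = 465.38 kg/s.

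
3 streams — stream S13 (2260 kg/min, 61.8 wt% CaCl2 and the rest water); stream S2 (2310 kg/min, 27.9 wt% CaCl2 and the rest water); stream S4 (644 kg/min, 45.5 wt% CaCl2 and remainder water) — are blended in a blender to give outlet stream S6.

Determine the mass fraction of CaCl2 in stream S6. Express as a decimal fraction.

Total flow out = 2260 + 2310 + 644 = 5214 kg/min.
CaCl2 in = 2260×0.618 + 2310×0.279 + 644×0.455 = 2334.2 kg/min.
CaCl2 mass fraction in S6 = 2334.2/5214 = 0.448.

0.448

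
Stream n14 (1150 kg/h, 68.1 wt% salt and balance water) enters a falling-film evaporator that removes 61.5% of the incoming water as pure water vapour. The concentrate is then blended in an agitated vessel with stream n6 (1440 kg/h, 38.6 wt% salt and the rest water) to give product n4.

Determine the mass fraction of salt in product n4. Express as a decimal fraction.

Vapour removed = 0.615×0.319×1150 = 225.61 kg/h; concentrate = 924.39 kg/h.
salt reaching the mixer = 783.15 (from concentrate) + 1440×0.386 = 1339 kg/h.
Product flow = 924.39 + 1440 = 2364.4 kg/h; salt fraction = 0.5663.

0.5663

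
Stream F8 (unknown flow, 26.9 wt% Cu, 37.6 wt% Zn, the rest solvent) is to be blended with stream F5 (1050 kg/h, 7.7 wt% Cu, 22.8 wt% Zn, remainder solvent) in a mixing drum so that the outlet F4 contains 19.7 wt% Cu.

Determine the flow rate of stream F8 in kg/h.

Let F8 be the unknown flow. Total out = 1050 + F8.
Cu balance: 80.85 + 0.269·F8 = 0.197·(1050 + F8)
(0.269 − 0.197)·F8 = 0.197×1050 − 80.85 = 126
F8 = 126 / 0.072 = 1750 kg/h

1750 kg/h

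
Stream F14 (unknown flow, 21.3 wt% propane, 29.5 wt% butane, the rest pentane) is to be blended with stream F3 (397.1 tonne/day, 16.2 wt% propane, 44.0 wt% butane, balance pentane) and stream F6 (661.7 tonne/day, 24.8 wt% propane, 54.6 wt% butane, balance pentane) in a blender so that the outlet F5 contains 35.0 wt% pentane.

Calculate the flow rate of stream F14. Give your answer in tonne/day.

Let F14 be the unknown flow. Total out = 1058.8 + F14.
pentane balance: 294.36 + 0.492·F14 = 0.350·(1058.8 + F14)
(0.492 − 0.350)·F14 = 0.350×1058.8 − 294.36 = 76.224
F14 = 76.224 / 0.142 = 536.79 tonne/day

536.8 tonne/day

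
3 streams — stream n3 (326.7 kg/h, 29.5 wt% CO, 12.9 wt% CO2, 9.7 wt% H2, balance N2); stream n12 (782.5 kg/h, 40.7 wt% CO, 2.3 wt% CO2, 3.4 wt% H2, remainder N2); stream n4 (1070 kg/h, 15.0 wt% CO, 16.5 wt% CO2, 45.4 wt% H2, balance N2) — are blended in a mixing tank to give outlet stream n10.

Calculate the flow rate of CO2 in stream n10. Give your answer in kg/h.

CO2 out = CO2 in = 326.7×0.129 + 782.5×0.023 + 1070×0.165 = 236.69 kg/h.

236.7 kg/h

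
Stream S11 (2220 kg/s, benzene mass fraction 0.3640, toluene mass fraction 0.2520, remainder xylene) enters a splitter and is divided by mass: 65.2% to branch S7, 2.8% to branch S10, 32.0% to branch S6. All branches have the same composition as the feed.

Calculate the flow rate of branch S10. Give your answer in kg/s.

62.16 kg/s

Branch S10 flow = 0.028×2220 = 62.16 kg/s.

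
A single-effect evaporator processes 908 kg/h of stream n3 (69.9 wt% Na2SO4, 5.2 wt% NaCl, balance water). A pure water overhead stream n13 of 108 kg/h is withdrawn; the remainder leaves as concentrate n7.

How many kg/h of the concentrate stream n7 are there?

800 kg/h

Concentrate = 908 − 108 = 800 kg/h.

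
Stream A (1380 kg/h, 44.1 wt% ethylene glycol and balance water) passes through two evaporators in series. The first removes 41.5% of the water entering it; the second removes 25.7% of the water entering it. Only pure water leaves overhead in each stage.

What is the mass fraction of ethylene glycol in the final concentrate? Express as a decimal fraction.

0.6448

water in feed = 1380×0.559 = 771.42 kg/h.
After stage 1: water left = (1−0.415)×771.42 = 451.28; stream total = 1059.9 kg/h.
After stage 2: water left = (1−0.257)×451.28 = 335.3; final concentrate = 943.88 kg/h.
ethylene glycol fraction = 608.58/943.88 = 0.6448.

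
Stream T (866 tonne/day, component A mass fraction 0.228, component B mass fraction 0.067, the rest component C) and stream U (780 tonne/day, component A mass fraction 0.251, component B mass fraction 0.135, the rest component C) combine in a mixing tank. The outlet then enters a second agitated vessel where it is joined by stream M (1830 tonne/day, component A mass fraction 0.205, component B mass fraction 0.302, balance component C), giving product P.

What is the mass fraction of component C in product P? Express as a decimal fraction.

0.573

Overall, product flow = 3476 tonne/day.
component C in = 866×0.705 + 780×0.614 + 1830×0.493 = 1991.6 tonne/day.
component C fraction in P = 0.573.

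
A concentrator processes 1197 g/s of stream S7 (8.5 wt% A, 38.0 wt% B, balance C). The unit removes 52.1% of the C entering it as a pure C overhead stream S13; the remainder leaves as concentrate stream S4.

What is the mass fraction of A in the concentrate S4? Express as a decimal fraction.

0.118

A is not removed: 1197×0.085 = 101.75 g/s of A enters S4.
C entering = 1197×0.535 = 640.39 g/s; overhead removed = 0.521×640.39 = 333.65 g/s.
Concentrate = 1197 − 333.65 = 863.35 g/s.
Mass fraction = 101.75/863.35 = 0.118.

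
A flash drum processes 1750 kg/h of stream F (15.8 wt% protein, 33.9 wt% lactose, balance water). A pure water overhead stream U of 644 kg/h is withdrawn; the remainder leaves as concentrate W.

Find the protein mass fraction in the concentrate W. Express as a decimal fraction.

protein is not removed: 1750×0.158 = 276.5 kg/h of protein enters W.
Concentrate = 1750 − 644 = 1106 kg/h.
Mass fraction = 276.5/1106 = 0.250.

0.250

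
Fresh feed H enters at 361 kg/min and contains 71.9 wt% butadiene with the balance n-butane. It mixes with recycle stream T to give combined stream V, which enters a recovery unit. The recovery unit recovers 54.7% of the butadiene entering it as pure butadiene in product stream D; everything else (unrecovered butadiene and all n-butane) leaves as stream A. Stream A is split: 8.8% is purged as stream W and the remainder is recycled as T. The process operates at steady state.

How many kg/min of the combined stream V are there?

n-butane enters only via H and leaves only via the purge: 361×0.281 = 0.088×(n-butane in A), and the recovery unit passes all n-butane, so n-butane in V = n-butane in A = 1152.7 kg/min.
butadiene in V: m_A = 361×0.719 + (1−0.088)·(1−0.547)·m_A, so m_A = 259.56/0.5869 = 442.28 kg/min.
V = 442.28 + 1152.7 = 1595 kg/min.

1595 kg/min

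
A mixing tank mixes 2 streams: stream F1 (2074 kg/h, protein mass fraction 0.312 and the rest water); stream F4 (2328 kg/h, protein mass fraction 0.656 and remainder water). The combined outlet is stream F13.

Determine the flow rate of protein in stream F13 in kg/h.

protein out = protein in = 2074×0.312 + 2328×0.656 = 2174.3 kg/h.

2174 kg/h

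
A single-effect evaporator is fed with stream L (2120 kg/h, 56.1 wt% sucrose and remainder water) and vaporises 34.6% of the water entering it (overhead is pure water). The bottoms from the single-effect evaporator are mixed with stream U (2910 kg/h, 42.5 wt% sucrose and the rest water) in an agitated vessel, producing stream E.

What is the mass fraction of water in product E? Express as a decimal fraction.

Vapour removed = 0.346×0.439×2120 = 322.02 kg/h; concentrate = 1798 kg/h.
water reaching the mixer = 608.66 (from concentrate) + 2910×0.575 = 2281.9 kg/h.
Product flow = 1798 + 2910 = 4708 kg/h; water fraction = 0.485.

0.485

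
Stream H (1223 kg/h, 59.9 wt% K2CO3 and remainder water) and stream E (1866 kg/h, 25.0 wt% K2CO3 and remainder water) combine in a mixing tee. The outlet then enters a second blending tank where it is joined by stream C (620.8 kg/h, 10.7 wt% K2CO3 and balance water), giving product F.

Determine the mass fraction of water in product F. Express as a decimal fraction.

0.659

Overall, product flow = 3709.8 kg/h.
water in = 1223×0.401 + 1866×0.750 + 620.8×0.893 = 2444.3 kg/h.
water fraction in F = 0.659.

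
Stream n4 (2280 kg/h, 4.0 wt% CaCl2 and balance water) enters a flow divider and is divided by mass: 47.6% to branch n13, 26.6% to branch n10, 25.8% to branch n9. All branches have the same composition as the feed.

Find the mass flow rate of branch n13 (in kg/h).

1085 kg/h

Branch n13 flow = 0.476×2280 = 1085.3 kg/h.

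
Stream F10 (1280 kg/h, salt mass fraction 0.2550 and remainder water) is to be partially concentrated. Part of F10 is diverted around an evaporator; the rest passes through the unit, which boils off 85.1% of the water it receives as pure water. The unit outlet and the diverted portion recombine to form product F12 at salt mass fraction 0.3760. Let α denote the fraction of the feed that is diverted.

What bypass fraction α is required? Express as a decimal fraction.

All 1280×0.255 = 326.4 kg/h of salt reaches F12, so F12 = 326.4/0.376 = 868.09 kg/h and vapour = 411.91 kg/h.
The evaporator receives (1−α)·1280 of feed at 0.745 water and removes 0.851 of that water:
0.851×0.745×(1−α)×1280 = 411.91
(1−α) = 411.91/811.51 = 0.5076;  α = 0.4924.

0.492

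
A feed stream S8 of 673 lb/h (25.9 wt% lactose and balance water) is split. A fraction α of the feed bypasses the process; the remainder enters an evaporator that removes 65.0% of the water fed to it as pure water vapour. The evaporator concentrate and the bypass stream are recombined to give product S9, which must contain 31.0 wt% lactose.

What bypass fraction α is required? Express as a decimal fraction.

0.658

All 673×0.259 = 174.31 lb/h of lactose reaches S9, so S9 = 174.31/0.310 = 562.28 lb/h and vapour = 110.72 lb/h.
The evaporator receives (1−α)·673 of feed at 0.741 water and removes 0.650 of that water:
0.650×0.741×(1−α)×673 = 110.72
(1−α) = 110.72/324.15 = 0.3416;  α = 0.6584.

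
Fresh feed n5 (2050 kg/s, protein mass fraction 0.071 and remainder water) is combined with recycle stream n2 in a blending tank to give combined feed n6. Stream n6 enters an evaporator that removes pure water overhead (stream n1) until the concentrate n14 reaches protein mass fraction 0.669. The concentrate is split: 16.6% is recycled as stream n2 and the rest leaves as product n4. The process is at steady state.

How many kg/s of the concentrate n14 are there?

260.9 kg/s

Overall protein balance (none leaves overhead): protein in fresh feed = protein in product, i.e. 2050×0.071 = (1−0.166)·n14·0.669.
n14 = 145.55/(0.669×0.834) = 260.87 kg/s.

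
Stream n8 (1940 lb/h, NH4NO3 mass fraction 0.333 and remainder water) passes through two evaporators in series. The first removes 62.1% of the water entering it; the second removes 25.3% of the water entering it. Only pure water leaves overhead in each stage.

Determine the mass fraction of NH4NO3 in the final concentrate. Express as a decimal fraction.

water in feed = 1940×0.667 = 1294 lb/h.
After stage 1: water left = (1−0.621)×1294 = 490.42; stream total = 1136.4 lb/h.
After stage 2: water left = (1−0.253)×490.42 = 366.34; final concentrate = 1012.4 lb/h.
NH4NO3 fraction = 646.02/1012.4 = 0.638.

0.638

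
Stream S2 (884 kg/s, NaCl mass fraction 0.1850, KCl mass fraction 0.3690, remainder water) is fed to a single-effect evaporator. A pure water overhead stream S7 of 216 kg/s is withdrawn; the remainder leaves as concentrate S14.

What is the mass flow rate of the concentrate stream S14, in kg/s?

Concentrate = 884 − 216 = 668 kg/s.

668 kg/s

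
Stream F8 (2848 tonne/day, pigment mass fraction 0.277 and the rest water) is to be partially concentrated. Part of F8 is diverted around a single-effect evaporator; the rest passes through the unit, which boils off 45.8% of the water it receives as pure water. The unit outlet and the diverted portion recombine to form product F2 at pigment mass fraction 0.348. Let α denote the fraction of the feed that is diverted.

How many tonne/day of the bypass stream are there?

1093 tonne/day

All 2848×0.277 = 788.9 tonne/day of pigment reaches F2, so F2 = 788.9/0.348 = 2266.9 tonne/day and vapour = 581.06 tonne/day.
The evaporator receives (1−α)·2848 of feed at 0.723 water and removes 0.458 of that water:
0.458×0.723×(1−α)×2848 = 581.06
(1−α) = 581.06/943.07 = 0.6161;  α = 0.3839.
Bypass flow = 0.3839×2848 = 1093.2 tonne/day.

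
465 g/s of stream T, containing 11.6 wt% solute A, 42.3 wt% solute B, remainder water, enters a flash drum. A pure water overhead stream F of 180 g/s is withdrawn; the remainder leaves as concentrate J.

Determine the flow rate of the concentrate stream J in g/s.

Concentrate = 465 − 180 = 285 g/s.

285 g/s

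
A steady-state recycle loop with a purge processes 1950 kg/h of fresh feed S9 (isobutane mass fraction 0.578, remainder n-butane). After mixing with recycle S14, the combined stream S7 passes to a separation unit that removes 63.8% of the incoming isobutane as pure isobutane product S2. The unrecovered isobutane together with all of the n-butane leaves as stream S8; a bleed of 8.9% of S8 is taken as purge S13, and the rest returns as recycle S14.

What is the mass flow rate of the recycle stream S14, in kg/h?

8978 kg/h

n-butane enters only via S9 and leaves only via the purge: 1950×0.422 = 0.089×(n-butane in S8), and the separation unit passes all n-butane, so n-butane in S7 = n-butane in S8 = 9246.1 kg/h.
isobutane in S7: m_A = 1950×0.578 + (1−0.089)·(1−0.638)·m_A, so m_A = 1127.1/0.6702 = 1681.7 kg/h.
S8 = (1−0.638)×1681.7 + 9246.1 = 9854.8 kg/h.
Recycle S14 = (1−0.089)×9854.8 = 8977.8 kg/h.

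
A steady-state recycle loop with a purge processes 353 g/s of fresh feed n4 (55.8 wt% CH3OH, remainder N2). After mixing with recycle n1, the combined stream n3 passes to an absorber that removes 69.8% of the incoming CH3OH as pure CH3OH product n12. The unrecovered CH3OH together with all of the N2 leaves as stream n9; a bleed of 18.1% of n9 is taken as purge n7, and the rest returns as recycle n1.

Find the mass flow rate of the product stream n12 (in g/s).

182.7 g/s

CH3OH in n3: m_A = 353×0.558 + (1−0.181)·(1−0.698)·m_A, so m_A = 196.97/0.7527 = 261.7 g/s.
Product n12 = 0.698×261.7 = 182.67 g/s.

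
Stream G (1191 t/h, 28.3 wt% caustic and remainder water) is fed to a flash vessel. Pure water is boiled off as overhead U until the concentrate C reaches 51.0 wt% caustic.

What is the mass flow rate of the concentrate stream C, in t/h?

caustic is conserved: 1191×0.283 = 337.05 t/h all reports to the concentrate.
Concentrate = 337.05/(target fraction) = 660.89 t/h.

660.9 t/h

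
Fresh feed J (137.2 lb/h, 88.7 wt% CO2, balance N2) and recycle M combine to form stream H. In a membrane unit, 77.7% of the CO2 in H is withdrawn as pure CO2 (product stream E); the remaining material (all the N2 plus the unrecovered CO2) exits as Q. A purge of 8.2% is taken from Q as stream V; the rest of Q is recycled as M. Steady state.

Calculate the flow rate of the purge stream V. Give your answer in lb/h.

18.3 lb/h

N2 enters only via J and leaves only via the purge: 137.2×0.113 = 0.082×(N2 in Q), and the membrane unit passes all N2, so N2 in H = N2 in Q = 189.07 lb/h.
CO2 in H: m_A = 137.2×0.887 + (1−0.082)·(1−0.777)·m_A, so m_A = 121.7/0.7953 = 153.02 lb/h.
Q = (1−0.777)×153.02 + 189.07 = 223.19 lb/h.
Purge V = 0.082×223.19 = 18.302 lb/h.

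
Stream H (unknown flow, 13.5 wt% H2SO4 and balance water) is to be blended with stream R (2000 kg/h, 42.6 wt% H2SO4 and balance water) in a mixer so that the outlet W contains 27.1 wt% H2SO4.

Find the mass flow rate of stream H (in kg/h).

2279 kg/h

Let H be the unknown flow. Total out = 2000 + H.
H2SO4 balance: 852 + 0.135·H = 0.271·(2000 + H)
(0.135 − 0.271)·H = 0.271×2000 − 852 = -310
H = -310 / -0.136 = 2279.4 kg/h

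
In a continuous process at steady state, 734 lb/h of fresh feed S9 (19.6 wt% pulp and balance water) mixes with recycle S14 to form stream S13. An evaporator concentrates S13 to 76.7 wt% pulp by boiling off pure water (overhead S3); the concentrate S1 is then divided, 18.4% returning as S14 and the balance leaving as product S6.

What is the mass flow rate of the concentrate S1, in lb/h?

229.9 lb/h

Overall pulp balance (none leaves overhead): pulp in fresh feed = pulp in product, i.e. 734×0.196 = (1−0.184)·S1·0.767.
S1 = 143.86/(0.767×0.816) = 229.86 lb/h.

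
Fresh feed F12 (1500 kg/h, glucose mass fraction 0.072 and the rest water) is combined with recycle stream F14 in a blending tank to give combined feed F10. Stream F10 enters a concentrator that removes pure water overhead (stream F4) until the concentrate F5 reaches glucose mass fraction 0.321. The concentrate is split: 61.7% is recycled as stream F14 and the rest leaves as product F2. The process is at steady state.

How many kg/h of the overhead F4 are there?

1164 kg/h

Overall glucose balance (none leaves overhead): glucose in fresh feed = glucose in product, i.e. 1500×0.072 = (1−0.617)·F5·0.321.
F5 = 108/(0.321×0.383) = 878.46 kg/h.
Recycle F14 = 0.617×878.46 = 542.01 kg/h.
Combined feed F10 = 1500 + 542.01 = 2042 kg/h.
Overhead F4 = F10 − F5 = 2042 − 878.46 = 1163.6 kg/h.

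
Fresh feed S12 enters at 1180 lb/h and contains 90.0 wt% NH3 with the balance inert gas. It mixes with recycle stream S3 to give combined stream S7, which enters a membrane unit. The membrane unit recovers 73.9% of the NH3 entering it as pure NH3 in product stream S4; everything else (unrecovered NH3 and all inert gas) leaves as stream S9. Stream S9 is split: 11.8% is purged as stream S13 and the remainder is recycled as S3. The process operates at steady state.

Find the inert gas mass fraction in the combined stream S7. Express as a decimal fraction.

inert gas enters only via S12 and leaves only via the purge: 1180×0.100 = 0.118×(inert gas in S9), and the membrane unit passes all inert gas, so inert gas in S7 = inert gas in S9 = 1000 lb/h.
NH3 in S7: m_A = 1180×0.900 + (1−0.118)·(1−0.739)·m_A, so m_A = 1062/0.7698 = 1379.6 lb/h.
S7 = 1379.6 + 1000 = 2379.6 lb/h.
inert gas fraction in S7 = 1000/2379.6 = 0.420.

0.420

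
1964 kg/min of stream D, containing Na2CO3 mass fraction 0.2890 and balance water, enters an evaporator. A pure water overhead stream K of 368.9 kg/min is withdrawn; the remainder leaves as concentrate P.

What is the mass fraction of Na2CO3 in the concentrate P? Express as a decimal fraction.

Na2CO3 is not removed: 1964×0.289 = 567.6 kg/min of Na2CO3 enters P.
Concentrate = 1964 − 368.9 = 1595.1 kg/min.
Mass fraction = 567.6/1595.1 = 0.3558.

0.3558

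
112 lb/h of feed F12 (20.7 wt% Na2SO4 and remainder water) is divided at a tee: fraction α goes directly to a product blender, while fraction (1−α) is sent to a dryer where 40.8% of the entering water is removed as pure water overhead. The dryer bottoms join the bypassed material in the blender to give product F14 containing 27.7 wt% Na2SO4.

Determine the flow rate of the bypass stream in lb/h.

24.52 lb/h

All 112×0.207 = 23.184 lb/h of Na2SO4 reaches F14, so F14 = 23.184/0.277 = 83.697 lb/h and vapour = 28.303 lb/h.
The evaporator receives (1−α)·112 of feed at 0.793 water and removes 0.408 of that water:
0.408×0.793×(1−α)×112 = 28.303
(1−α) = 28.303/36.237 = 0.7811;  α = 0.2189.
Bypass flow = 0.2189×112 = 24.521 lb/h.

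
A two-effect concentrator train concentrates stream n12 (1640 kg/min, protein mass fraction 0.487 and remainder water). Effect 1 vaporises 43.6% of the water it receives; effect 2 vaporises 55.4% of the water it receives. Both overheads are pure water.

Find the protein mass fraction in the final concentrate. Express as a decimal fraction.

water in feed = 1640×0.513 = 841.32 kg/min.
After stage 1: water left = (1−0.436)×841.32 = 474.5; stream total = 1273.2 kg/min.
After stage 2: water left = (1−0.554)×474.5 = 211.63; final concentrate = 1010.3 kg/min.
protein fraction = 798.68/1010.3 = 0.791.

0.791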